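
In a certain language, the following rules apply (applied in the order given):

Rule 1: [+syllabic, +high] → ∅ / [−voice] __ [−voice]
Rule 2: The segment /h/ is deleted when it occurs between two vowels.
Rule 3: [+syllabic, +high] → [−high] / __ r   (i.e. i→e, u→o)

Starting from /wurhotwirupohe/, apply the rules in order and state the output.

Rule 1 (high vowel syncope): no segment meets the environment; /wurhotwirupohe/ is unchanged.
Rule 2 (intervocalic h-deletion): /h/ occurs between vowels /o/ and /e/, so it deletes. /wurhotwirupohe/ → wurhotwirupoe.
Rule 3 (pre-rhotic lowering): /u/ is a high vowel immediately before /r/, so it lowers to [o]. /i/ is a high vowel immediately before /r/, so it lowers to [e]. /wurhotwirupoe/ → worhotwerupoe.

worhotwerupoe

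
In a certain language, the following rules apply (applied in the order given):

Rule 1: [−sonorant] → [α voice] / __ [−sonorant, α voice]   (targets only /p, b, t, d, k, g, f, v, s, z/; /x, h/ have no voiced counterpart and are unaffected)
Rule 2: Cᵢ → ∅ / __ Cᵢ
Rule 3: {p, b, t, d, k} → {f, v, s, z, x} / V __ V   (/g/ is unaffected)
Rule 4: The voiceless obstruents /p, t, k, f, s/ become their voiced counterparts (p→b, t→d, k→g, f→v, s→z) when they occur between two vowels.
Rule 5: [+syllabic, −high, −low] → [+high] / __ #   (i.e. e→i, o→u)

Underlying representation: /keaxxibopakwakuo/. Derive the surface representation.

keaxivovakwaxuu

Rule 1 (regressive voicing assimilation): no segment meets the environment; /keaxxibopakwakuo/ is unchanged.
Rule 2 (degemination): /xx/ is a geminate; the first /x/ deletes. /keaxxibopakwakuo/ → keaxibopakwakuo.
Rule 3 (intervocalic spirantization): /b/ is a stop between vowels /i/ and /o/, so it spirantizes to the fricative [v]. /p/ is a stop between vowels /o/ and /a/, so it spirantizes to the fricative [f]. /k/ is a stop between vowels /a/ and /u/, so it spirantizes to the fricative [x]. /keaxibopakwakuo/ → keaxivofakwaxuo.
Rule 4 (intervocalic voicing): /f/ is a voiceless obstruent between vowels /o/ and /a/, so it voices to [v]. /keaxivofakwaxuo/ → keaxivovakwaxuo.
Rule 5 (final vowel raising): /o/ is a mid vowel in word-final position, so it raises to [u]. /keaxivovakwaxuo/ → keaxivovakwaxuu.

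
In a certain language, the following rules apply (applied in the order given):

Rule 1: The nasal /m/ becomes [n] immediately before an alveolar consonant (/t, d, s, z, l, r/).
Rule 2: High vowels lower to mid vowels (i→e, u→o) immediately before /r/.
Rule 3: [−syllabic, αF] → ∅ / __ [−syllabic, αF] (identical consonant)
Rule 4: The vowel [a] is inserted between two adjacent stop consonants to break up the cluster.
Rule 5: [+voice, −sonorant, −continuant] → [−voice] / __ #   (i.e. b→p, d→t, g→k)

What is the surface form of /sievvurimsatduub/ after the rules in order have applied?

sievorinsataduup

Rule 1 (nasal place assimilation): /m/ precedes the alveolar consonant /s/, so it assimilates in place to [n]. /sievvurimsatduub/ → sievvurinsatduub.
Rule 2 (pre-rhotic lowering): /u/ is a high vowel immediately before /r/, so it lowers to [o]. /sievvurinsatduub/ → sievvorinsatduub.
Rule 3 (degemination): /vv/ is a geminate; the first /v/ deletes. /sievvorinsatduub/ → sievorinsatduub.
Rule 4 (stop-cluster a-epenthesis): /t/ and /d/ form a stop–stop cluster, so [a] is inserted between them. /sievorinsatduub/ → sievorinsataduub.
Rule 5 (final devoicing): /b/ is a voiced stop in word-final position, so it devoices to [p]. /sievorinsataduub/ → sievorinsataduup.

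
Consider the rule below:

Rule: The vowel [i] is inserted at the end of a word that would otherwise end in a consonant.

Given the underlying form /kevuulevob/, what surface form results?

the form ends in the consonant /b/, so [i] is inserted word-finally.
Surface form: [kevuulevobi].

kevuulevobi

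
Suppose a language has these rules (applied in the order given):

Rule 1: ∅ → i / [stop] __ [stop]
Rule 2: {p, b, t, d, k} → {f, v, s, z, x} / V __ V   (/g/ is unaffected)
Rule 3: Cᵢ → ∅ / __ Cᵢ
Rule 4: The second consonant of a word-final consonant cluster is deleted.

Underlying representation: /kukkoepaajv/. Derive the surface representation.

kuxixoefaaj

Rule 1 (stop-cluster i-epenthesis): /k/ and /k/ form a stop–stop cluster, so [i] is inserted between them. /kukkoepaajv/ → kukikoepaajv.
Rule 2 (intervocalic spirantization): /k/ is a stop between vowels /u/ and /i/, so it spirantizes to the fricative [x]. /k/ is a stop between vowels /i/ and /o/, so it spirantizes to the fricative [x]. /p/ is a stop between vowels /e/ and /a/, so it spirantizes to the fricative [f]. /kukikoepaajv/ → kuxixoefaajv.
Rule 3 (degemination): no segment meets the environment; /kuxixoefaajv/ is unchanged.
Rule 4 (final cluster simplification): /v/ is the second consonant of a word-final cluster /jv/, so it deletes. /kuxixoefaajv/ → kuxixoefaaj.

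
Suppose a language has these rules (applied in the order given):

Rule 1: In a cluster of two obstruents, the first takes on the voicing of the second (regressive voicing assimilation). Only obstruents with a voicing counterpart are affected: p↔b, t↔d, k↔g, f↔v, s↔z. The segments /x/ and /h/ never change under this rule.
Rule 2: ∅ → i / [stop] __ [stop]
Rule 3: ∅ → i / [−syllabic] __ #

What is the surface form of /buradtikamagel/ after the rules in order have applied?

Rule 1 (regressive voicing assimilation): /d/ precedes the voiceless obstruent /t/, so it devoices to [t] by assimilation. /buradtikamagel/ → burattikamagel.
Rule 2 (stop-cluster i-epenthesis): /t/ and /t/ form a stop–stop cluster, so [i] is inserted between them. /burattikamagel/ → buratitikamagel.
Rule 3 (final i-epenthesis): the form ends in the consonant /l/, so [i] is inserted word-finally. /buratitikamagel/ → buratitikamageli.

buratitikamageli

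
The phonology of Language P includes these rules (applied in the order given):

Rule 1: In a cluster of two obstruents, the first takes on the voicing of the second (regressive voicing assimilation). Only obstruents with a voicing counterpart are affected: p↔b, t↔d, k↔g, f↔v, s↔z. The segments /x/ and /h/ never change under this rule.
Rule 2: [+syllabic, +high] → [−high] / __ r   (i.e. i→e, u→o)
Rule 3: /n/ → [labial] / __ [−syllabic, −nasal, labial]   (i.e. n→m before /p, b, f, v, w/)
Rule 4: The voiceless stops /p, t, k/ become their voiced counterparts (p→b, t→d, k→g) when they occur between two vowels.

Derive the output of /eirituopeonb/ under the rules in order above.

Rule 1 (regressive voicing assimilation): no segment meets the environment; /eirituopeonb/ is unchanged.
Rule 2 (pre-rhotic lowering): /i/ is a high vowel immediately before /r/, so it lowers to [e]. /eirituopeonb/ → eerituopeonb.
Rule 3 (nasal place assimilation): /n/ precedes the labial consonant /b/, so it assimilates in place to [m]. /eerituopeonb/ → eerituopeomb.
Rule 4 (intervocalic voicing): /t/ is a voiceless stop between vowels /i/ and /u/, so it voices to [d]. /p/ is a voiceless stop between vowels /o/ and /e/, so it voices to [b]. /eerituopeomb/ → eeriduobeomb.

eeriduobeomb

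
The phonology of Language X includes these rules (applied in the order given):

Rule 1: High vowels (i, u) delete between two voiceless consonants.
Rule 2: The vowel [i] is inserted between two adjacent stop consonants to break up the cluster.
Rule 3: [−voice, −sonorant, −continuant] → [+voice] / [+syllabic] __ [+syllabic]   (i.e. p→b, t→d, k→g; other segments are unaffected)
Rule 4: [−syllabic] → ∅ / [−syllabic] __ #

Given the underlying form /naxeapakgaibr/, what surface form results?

naxeabagigaib

Rule 1 (high vowel syncope): no segment meets the environment; /naxeapakgaibr/ is unchanged.
Rule 2 (stop-cluster i-epenthesis): /k/ and /g/ form a stop–stop cluster, so [i] is inserted between them. /naxeapakgaibr/ → naxeapakigaibr.
Rule 3 (intervocalic voicing): /p/ is a voiceless stop between vowels /a/ and /a/, so it voices to [b]. /k/ is a voiceless stop between vowels /a/ and /i/, so it voices to [g]. /naxeapakigaibr/ → naxeabagigaibr.
Rule 4 (final cluster simplification): /r/ is the second consonant of a word-final cluster /br/, so it deletes. /naxeabagigaibr/ → naxeabagigaib.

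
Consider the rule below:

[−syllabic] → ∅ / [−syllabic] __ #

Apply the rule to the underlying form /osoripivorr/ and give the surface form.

/r/ is the second consonant of a word-final cluster /rr/, so it deletes.
The other instances of /s/, /r/, /p/, /v/ do not occur in the required environment and remain unchanged.
Surface form: [osoripivor].

osoripivor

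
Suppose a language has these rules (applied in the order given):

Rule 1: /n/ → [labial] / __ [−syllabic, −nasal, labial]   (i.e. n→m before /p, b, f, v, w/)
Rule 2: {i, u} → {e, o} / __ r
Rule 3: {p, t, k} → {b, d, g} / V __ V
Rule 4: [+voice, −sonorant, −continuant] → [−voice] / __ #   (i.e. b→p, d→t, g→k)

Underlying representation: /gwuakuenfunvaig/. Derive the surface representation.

gwuaguemfumvaik

Rule 1 (nasal place assimilation): /n/ precedes the labial consonant /f/, so it assimilates in place to [m]. /n/ precedes the labial consonant /v/, so it assimilates in place to [m]. /gwuakuenfunvaig/ → gwuakuemfumvaig.
Rule 2 (pre-rhotic lowering): no segment meets the environment; /gwuakuemfumvaig/ is unchanged.
Rule 3 (intervocalic voicing): /k/ is a voiceless stop between vowels /a/ and /u/, so it voices to [g]. /gwuakuemfumvaig/ → gwuaguemfumvaig.
Rule 4 (final devoicing): /g/ is a voiced stop in word-final position, so it devoices to [k]. /gwuaguemfumvaig/ → gwuaguemfumvaik.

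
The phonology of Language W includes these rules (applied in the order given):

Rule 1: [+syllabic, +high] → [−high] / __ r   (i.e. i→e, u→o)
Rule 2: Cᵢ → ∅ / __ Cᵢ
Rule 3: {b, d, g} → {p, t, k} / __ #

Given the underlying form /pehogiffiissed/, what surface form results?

pehogifiiset

Rule 1 (pre-rhotic lowering): no segment meets the environment; /pehogiffiissed/ is unchanged.
Rule 2 (degemination): /ff/ is a geminate; the first /f/ deletes. /ss/ is a geminate; the first /s/ deletes. /pehogiffiissed/ → pehogifiised.
Rule 3 (final devoicing): /d/ is a voiced stop in word-final position, so it devoices to [t]. /pehogifiised/ → pehogifiiset.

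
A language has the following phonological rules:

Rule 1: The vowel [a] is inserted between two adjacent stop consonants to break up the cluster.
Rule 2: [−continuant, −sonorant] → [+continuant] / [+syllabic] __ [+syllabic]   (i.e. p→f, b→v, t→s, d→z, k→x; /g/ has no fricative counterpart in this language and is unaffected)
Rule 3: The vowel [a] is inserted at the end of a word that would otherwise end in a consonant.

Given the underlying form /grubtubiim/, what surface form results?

Rule 1 (stop-cluster a-epenthesis): /b/ and /t/ form a stop–stop cluster, so [a] is inserted between them. /grubtubiim/ → grubatubiim.
Rule 2 (intervocalic spirantization): /b/ is a stop between vowels /u/ and /a/, so it spirantizes to the fricative [v]. /t/ is a stop between vowels /a/ and /u/, so it spirantizes to the fricative [s]. /b/ is a stop between vowels /u/ and /i/, so it spirantizes to the fricative [v]. /grubatubiim/ → gruvasuviim.
Rule 3 (final a-epenthesis): the form ends in the consonant /m/, so [a] is inserted word-finally. /gruvasuviim/ → gruvasuviima.

gruvasuviima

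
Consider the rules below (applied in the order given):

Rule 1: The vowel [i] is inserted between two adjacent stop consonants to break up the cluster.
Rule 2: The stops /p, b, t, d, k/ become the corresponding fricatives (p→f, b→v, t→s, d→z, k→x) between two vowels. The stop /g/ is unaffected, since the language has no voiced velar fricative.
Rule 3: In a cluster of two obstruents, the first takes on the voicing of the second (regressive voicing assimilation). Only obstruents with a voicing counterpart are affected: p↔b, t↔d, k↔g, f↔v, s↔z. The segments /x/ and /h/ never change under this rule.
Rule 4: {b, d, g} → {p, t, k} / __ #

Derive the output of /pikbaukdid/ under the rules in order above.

Rule 1 (stop-cluster i-epenthesis): /k/ and /b/ form a stop–stop cluster, so [i] is inserted between them. /k/ and /d/ form a stop–stop cluster, so [i] is inserted between them. /pikbaukdid/ → pikibaukidid.
Rule 2 (intervocalic spirantization): /k/ is a stop between vowels /i/ and /i/, so it spirantizes to the fricative [x]. /b/ is a stop between vowels /i/ and /a/, so it spirantizes to the fricative [v]. /k/ is a stop between vowels /u/ and /i/, so it spirantizes to the fricative [x]. /d/ is a stop between vowels /i/ and /i/, so it spirantizes to the fricative [z]. /pikibaukidid/ → pixivauxizid.
Rule 3 (regressive voicing assimilation): no segment meets the environment; /pixivauxizid/ is unchanged.
Rule 4 (final devoicing): /d/ is a voiced stop in word-final position, so it devoices to [t]. /pixivauxizid/ → pixivauxizit.

pixivauxizit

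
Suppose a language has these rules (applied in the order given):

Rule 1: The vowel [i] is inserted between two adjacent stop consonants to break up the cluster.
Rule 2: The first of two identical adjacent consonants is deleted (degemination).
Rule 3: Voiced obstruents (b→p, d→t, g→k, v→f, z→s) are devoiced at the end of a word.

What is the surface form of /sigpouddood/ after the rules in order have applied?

Rule 1 (stop-cluster i-epenthesis): /g/ and /p/ form a stop–stop cluster, so [i] is inserted between them. /d/ and /d/ form a stop–stop cluster, so [i] is inserted between them. /sigpouddood/ → sigipoudidood.
Rule 2 (degemination): no segment meets the environment; /sigipoudidood/ is unchanged.
Rule 3 (final devoicing): /d/ is a voiced obstruent in word-final position, so it devoices to [t]. /sigipoudidood/ → sigipoudidoot.

sigipoudidoot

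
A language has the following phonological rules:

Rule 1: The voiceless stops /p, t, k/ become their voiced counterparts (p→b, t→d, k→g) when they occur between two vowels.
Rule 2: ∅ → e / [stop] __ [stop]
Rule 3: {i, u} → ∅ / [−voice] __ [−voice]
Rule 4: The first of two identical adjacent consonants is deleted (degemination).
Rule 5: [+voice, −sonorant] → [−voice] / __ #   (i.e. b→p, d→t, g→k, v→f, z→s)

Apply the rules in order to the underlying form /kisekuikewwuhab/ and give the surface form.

kseguigewuhap

Rule 1 (intervocalic voicing): /k/ is a voiceless stop between vowels /e/ and /u/, so it voices to [g]. /k/ is a voiceless stop between vowels /i/ and /e/, so it voices to [g]. /kisekuikewwuhab/ → kiseguigewwuhab.
Rule 2 (stop-cluster e-epenthesis): no segment meets the environment; /kiseguigewwuhab/ is unchanged.
Rule 3 (high vowel syncope): /i/ is a high vowel flanked by voiceless consonants /k/ and /s/, so it deletes. /kiseguigewwuhab/ → kseguigewwuhab.
Rule 4 (degemination): /ww/ is a geminate; the first /w/ deletes. /kseguigewwuhab/ → kseguigewuhab.
Rule 5 (final devoicing): /b/ is a voiced obstruent in word-final position, so it devoices to [p]. /kseguigewuhab/ → kseguigewuhap.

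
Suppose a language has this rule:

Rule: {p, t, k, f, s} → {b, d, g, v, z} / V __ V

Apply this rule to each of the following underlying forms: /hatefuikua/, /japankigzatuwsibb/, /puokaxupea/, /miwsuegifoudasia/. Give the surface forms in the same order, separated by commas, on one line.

hadevuigua, jabankigzaduwsibb, puogaxubea, miwsuegivoudazia

/hatefuikua/: /t/ is a voiceless obstruent between vowels /a/ and /e/, so it voices to [d]. /f/ is a voiceless obstruent between vowels /e/ and /u/, so it voices to [v]. /k/ is a voiceless obstruent between vowels /i/ and /u/, so it voices to [g]. → [hadevuigua].
/japankigzatuwsibb/: /p/ is a voiceless obstruent between vowels /a/ and /a/, so it voices to [b]. /t/ is a voiceless obstruent between vowels /a/ and /u/, so it voices to [d]. → [jabankigzaduwsibb].
/puokaxupea/: /k/ is a voiceless obstruent between vowels /o/ and /a/, so it voices to [g]. /p/ is a voiceless obstruent between vowels /u/ and /e/, so it voices to [b]. → [puogaxubea].
/miwsuegifoudasia/: /f/ is a voiceless obstruent between vowels /i/ and /o/, so it voices to [v]. /s/ is a voiceless obstruent between vowels /a/ and /i/, so it voices to [z]. → [miwsuegivoudazia].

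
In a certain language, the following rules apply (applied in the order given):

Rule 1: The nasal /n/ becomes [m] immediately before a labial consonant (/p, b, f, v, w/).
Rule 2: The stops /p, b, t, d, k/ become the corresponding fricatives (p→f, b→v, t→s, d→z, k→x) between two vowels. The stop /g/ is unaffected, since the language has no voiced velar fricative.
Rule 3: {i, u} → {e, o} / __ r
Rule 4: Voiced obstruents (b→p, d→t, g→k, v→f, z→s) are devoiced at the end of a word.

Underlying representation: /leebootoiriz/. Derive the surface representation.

Rule 1 (nasal place assimilation): no segment meets the environment; /leebootoiriz/ is unchanged.
Rule 2 (intervocalic spirantization): /b/ is a stop between vowels /e/ and /o/, so it spirantizes to the fricative [v]. /t/ is a stop between vowels /o/ and /o/, so it spirantizes to the fricative [s]. /leebootoiriz/ → leevoosoiriz.
Rule 3 (pre-rhotic lowering): /i/ is a high vowel immediately before /r/, so it lowers to [e]. /leevoosoiriz/ → leevoosoeriz.
Rule 4 (final devoicing): /z/ is a voiced obstruent in word-final position, so it devoices to [s]. /leevoosoeriz/ → leevoosoeris.

leevoosoeris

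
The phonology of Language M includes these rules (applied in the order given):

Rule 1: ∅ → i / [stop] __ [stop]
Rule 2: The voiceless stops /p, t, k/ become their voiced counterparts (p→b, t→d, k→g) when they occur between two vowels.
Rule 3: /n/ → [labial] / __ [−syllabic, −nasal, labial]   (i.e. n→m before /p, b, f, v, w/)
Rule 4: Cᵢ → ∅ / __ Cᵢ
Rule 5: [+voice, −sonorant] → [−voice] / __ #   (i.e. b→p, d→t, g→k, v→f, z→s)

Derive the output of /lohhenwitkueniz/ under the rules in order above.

Rule 1 (stop-cluster i-epenthesis): /t/ and /k/ form a stop–stop cluster, so [i] is inserted between them. /lohhenwitkueniz/ → lohhenwitikueniz.
Rule 2 (intervocalic voicing): /t/ is a voiceless stop between vowels /i/ and /i/, so it voices to [d]. /k/ is a voiceless stop between vowels /i/ and /u/, so it voices to [g]. /lohhenwitikueniz/ → lohhenwidigueniz.
Rule 3 (nasal place assimilation): /n/ precedes the labial consonant /w/, so it assimilates in place to [m]. /lohhenwidigueniz/ → lohhemwidigueniz.
Rule 4 (degemination): /hh/ is a geminate; the first /h/ deletes. /lohhemwidigueniz/ → lohemwidigueniz.
Rule 5 (final devoicing): /z/ is a voiced obstruent in word-final position, so it devoices to [s]. /lohemwidigueniz/ → lohemwidiguenis.

lohemwidiguenis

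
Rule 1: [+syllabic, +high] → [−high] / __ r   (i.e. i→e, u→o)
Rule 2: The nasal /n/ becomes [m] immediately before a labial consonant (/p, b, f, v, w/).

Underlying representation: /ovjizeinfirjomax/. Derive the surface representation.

ovjizeimferjomax

Rule 1 (pre-rhotic lowering): /i/ is a high vowel immediately before /r/, so it lowers to [e]. /ovjizeinfirjomax/ → ovjizeinferjomax.
Rule 2 (nasal place assimilation): /n/ precedes the labial consonant /f/, so it assimilates in place to [m]. /ovjizeinferjomax/ → ovjizeimferjomax.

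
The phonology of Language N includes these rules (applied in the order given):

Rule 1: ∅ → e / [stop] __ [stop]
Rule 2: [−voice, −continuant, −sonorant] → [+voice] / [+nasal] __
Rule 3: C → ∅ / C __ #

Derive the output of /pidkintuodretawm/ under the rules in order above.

Rule 1 (stop-cluster e-epenthesis): /d/ and /k/ form a stop–stop cluster, so [e] is inserted between them. /pidkintuodretawm/ → pidekintuodretawm.
Rule 2 (post-nasal voicing): /t/ is a voiceless stop immediately after the nasal /n/, so it voices to [d]. /pidekintuodretawm/ → pidekinduodretawm.
Rule 3 (final cluster simplification): /m/ is the second consonant of a word-final cluster /wm/, so it deletes. /pidekinduodretawm/ → pidekinduodretaw.

pidekinduodretaw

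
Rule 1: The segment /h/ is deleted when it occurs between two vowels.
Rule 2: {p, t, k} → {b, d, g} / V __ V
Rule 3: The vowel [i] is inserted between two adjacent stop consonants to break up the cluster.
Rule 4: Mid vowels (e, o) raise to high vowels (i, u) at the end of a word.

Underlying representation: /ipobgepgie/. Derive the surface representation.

Rule 1 (intervocalic h-deletion): no segment meets the environment; /ipobgepgie/ is unchanged.
Rule 2 (intervocalic voicing): /p/ is a voiceless stop between vowels /i/ and /o/, so it voices to [b]. /ipobgepgie/ → ibobgepgie.
Rule 3 (stop-cluster i-epenthesis): /b/ and /g/ form a stop–stop cluster, so [i] is inserted between them. /p/ and /g/ form a stop–stop cluster, so [i] is inserted between them. /ibobgepgie/ → ibobigepigie.
Rule 4 (final vowel raising): /e/ is a mid vowel in word-final position, so it raises to [i]. /ibobigepigie/ → ibobigepigii.

ibobigepigii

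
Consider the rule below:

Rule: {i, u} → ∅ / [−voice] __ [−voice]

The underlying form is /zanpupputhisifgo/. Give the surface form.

/u/ is a high vowel flanked by voiceless consonants /p/ and /p/, so it deletes.
/u/ is a high vowel flanked by voiceless consonants /p/ and /t/, so it deletes.
/i/ is a high vowel flanked by voiceless consonants /h/ and /s/, so it deletes.
/i/ is a high vowel flanked by voiceless consonants /s/ and /f/, so it deletes.
Surface form: [zanpppthsfgo].

zanpppthsfgo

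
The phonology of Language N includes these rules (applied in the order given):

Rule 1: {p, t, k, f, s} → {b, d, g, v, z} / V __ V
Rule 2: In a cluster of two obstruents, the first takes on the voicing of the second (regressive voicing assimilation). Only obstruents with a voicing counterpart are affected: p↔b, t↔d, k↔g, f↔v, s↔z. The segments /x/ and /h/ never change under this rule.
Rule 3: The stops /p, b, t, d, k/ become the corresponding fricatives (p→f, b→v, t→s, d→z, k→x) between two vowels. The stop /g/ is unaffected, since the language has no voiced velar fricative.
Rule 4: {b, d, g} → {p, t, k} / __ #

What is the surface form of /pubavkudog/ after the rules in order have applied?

Rule 1 (intervocalic voicing): no segment meets the environment; /pubavkudog/ is unchanged.
Rule 2 (regressive voicing assimilation): /v/ precedes the voiceless obstruent /k/, so it devoices to [f] by assimilation. /pubavkudog/ → pubafkudog.
Rule 3 (intervocalic spirantization): /b/ is a stop between vowels /u/ and /a/, so it spirantizes to the fricative [v]. /d/ is a stop between vowels /u/ and /o/, so it spirantizes to the fricative [z]. /pubafkudog/ → puvafkuzog.
Rule 4 (final devoicing): /g/ is a voiced stop in word-final position, so it devoices to [k]. /puvafkuzog/ → puvafkuzok.

puvafkuzok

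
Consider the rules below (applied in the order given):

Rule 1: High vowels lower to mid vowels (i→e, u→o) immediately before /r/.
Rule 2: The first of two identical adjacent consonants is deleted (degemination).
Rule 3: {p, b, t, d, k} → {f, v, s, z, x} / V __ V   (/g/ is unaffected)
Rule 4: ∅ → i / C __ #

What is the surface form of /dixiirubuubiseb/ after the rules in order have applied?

Rule 1 (pre-rhotic lowering): /i/ is a high vowel immediately before /r/, so it lowers to [e]. /dixiirubuubiseb/ → dixierubuubiseb.
Rule 2 (degemination): no segment meets the environment; /dixierubuubiseb/ is unchanged.
Rule 3 (intervocalic spirantization): /b/ is a stop between vowels /u/ and /u/, so it spirantizes to the fricative [v]. /b/ is a stop between vowels /u/ and /i/, so it spirantizes to the fricative [v]. /dixierubuubiseb/ → dixieruvuuviseb.
Rule 4 (final i-epenthesis): the form ends in the consonant /b/, so [i] is inserted word-finally. /dixieruvuuviseb/ → dixieruvuuvisebi.

dixieruvuuvisebi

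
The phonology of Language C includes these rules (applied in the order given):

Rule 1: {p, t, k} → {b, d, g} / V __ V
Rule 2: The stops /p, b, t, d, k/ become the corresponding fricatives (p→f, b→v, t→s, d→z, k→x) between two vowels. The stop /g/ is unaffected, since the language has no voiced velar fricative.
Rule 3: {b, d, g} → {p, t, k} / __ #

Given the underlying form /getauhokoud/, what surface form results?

gezauhogout

Rule 1 (intervocalic voicing): /t/ is a voiceless stop between vowels /e/ and /a/, so it voices to [d]. /k/ is a voiceless stop between vowels /o/ and /o/, so it voices to [g]. /getauhokoud/ → gedauhogoud.
Rule 2 (intervocalic spirantization): /d/ is a stop between vowels /e/ and /a/, so it spirantizes to the fricative [z]. /gedauhogoud/ → gezauhogoud.
Rule 3 (final devoicing): /d/ is a voiced stop in word-final position, so it devoices to [t]. /gezauhogoud/ → gezauhogout.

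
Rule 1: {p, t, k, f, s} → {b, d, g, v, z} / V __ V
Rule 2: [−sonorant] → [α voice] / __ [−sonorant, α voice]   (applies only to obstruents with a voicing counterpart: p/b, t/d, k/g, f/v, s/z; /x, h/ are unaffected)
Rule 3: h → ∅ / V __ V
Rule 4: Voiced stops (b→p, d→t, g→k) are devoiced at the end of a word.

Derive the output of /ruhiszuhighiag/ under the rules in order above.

ruizzuikhiak

Rule 1 (intervocalic voicing): no segment meets the environment; /ruhiszuhighiag/ is unchanged.
Rule 2 (regressive voicing assimilation): /s/ precedes the voiced obstruent /z/, so it voices to [z] by assimilation. /g/ precedes the voiceless obstruent /h/, so it devoices to [k] by assimilation. /ruhiszuhighiag/ → ruhizzuhikhiag.
Rule 3 (intervocalic h-deletion): /h/ occurs between vowels /u/ and /i/, so it deletes. /h/ occurs between vowels /u/ and /i/, so it deletes. /ruhizzuhikhiag/ → ruizzuikhiag.
Rule 4 (final devoicing): /g/ is a voiced stop in word-final position, so it devoices to [k]. /ruizzuikhiag/ → ruizzuikhiak.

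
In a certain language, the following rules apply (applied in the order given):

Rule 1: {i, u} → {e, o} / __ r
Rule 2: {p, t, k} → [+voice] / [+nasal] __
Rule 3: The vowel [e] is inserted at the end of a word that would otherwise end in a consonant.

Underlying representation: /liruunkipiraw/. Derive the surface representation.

Rule 1 (pre-rhotic lowering): /i/ is a high vowel immediately before /r/, so it lowers to [e]. /i/ is a high vowel immediately before /r/, so it lowers to [e]. /liruunkipiraw/ → leruunkiperaw.
Rule 2 (post-nasal voicing): /k/ is a voiceless stop immediately after the nasal /n/, so it voices to [g]. /leruunkiperaw/ → leruungiperaw.
Rule 3 (final e-epenthesis): the form ends in the consonant /w/, so [e] is inserted word-finally. /leruungiperaw/ → leruungiperawe.

leruungiperawe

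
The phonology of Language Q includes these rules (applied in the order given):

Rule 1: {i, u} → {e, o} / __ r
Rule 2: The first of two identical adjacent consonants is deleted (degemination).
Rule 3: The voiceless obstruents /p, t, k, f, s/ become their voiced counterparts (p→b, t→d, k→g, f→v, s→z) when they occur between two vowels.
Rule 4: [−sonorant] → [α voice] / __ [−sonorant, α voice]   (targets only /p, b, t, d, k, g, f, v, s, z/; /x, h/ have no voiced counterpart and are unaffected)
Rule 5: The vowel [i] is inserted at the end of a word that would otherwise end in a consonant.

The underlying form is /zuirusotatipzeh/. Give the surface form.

Rule 1 (pre-rhotic lowering): /i/ is a high vowel immediately before /r/, so it lowers to [e]. /zuirusotatipzeh/ → zuerusotatipzeh.
Rule 2 (degemination): no segment meets the environment; /zuerusotatipzeh/ is unchanged.
Rule 3 (intervocalic voicing): /s/ is a voiceless obstruent between vowels /u/ and /o/, so it voices to [z]. /t/ is a voiceless obstruent between vowels /o/ and /a/, so it voices to [d]. /t/ is a voiceless obstruent between vowels /a/ and /i/, so it voices to [d]. /zuerusotatipzeh/ → zueruzodadipzeh.
Rule 4 (regressive voicing assimilation): /p/ precedes the voiced obstruent /z/, so it voices to [b] by assimilation. /zueruzodadipzeh/ → zueruzodadibzeh.
Rule 5 (final i-epenthesis): the form ends in the consonant /h/, so [i] is inserted word-finally. /zueruzodadibzeh/ → zueruzodadibzehi.

zueruzodadibzehi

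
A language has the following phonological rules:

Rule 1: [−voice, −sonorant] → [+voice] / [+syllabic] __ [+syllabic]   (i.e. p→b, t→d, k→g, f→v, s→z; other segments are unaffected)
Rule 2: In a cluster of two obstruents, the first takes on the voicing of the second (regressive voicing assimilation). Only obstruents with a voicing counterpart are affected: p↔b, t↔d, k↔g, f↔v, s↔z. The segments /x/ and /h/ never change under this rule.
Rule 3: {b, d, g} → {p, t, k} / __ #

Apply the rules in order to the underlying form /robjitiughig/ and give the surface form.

robjidiukhik

Rule 1 (intervocalic voicing): /t/ is a voiceless obstruent between vowels /i/ and /i/, so it voices to [d]. /robjitiughig/ → robjidiughig.
Rule 2 (regressive voicing assimilation): /g/ precedes the voiceless obstruent /h/, so it devoices to [k] by assimilation. /robjidiughig/ → robjidiukhig.
Rule 3 (final devoicing): /g/ is a voiced stop in word-final position, so it devoices to [k]. /robjidiukhig/ → robjidiukhik.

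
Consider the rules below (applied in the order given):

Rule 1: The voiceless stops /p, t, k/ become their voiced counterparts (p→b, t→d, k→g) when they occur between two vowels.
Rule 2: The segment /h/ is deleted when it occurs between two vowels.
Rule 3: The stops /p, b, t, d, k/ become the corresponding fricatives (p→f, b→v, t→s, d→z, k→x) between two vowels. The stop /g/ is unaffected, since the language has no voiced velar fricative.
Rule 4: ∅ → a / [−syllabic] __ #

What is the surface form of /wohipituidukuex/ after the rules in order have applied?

woivizuizuguexa

Rule 1 (intervocalic voicing): /p/ is a voiceless stop between vowels /i/ and /i/, so it voices to [b]. /t/ is a voiceless stop between vowels /i/ and /u/, so it voices to [d]. /k/ is a voiceless stop between vowels /u/ and /u/, so it voices to [g]. /wohipituidukuex/ → wohibiduiduguex.
Rule 2 (intervocalic h-deletion): /h/ occurs between vowels /o/ and /i/, so it deletes. /wohibiduiduguex/ → woibiduiduguex.
Rule 3 (intervocalic spirantization): /b/ is a stop between vowels /i/ and /i/, so it spirantizes to the fricative [v]. /d/ is a stop between vowels /i/ and /u/, so it spirantizes to the fricative [z]. /d/ is a stop between vowels /i/ and /u/, so it spirantizes to the fricative [z]. /woibiduiduguex/ → woivizuizuguex.
Rule 4 (final a-epenthesis): the form ends in the consonant /x/, so [a] is inserted word-finally. /woivizuizuguex/ → woivizuizuguexa.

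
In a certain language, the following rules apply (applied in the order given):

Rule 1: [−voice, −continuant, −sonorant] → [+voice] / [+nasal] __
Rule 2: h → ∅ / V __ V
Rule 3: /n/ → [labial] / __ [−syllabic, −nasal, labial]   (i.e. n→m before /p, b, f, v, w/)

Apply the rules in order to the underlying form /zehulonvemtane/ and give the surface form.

zeulomvemdane

Rule 1 (post-nasal voicing): /t/ is a voiceless stop immediately after the nasal /m/, so it voices to [d]. /zehulonvemtane/ → zehulonvemdane.
Rule 2 (intervocalic h-deletion): /h/ occurs between vowels /e/ and /u/, so it deletes. /zehulonvemdane/ → zeulonvemdane.
Rule 3 (nasal place assimilation): /n/ precedes the labial consonant /v/, so it assimilates in place to [m]. /zeulonvemdane/ → zeulomvemdane.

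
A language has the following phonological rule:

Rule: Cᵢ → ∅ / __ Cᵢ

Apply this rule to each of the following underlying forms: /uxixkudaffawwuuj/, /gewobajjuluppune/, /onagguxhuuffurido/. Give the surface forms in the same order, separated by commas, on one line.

uxixkudafawuuj, gewobajulupune, onaguxhuufurido

/uxixkudaffawwuuj/: /ff/ is a geminate; the first /f/ deletes. /ww/ is a geminate; the first /w/ deletes. → [uxixkudafawuuj].
/gewobajjuluppune/: /jj/ is a geminate; the first /j/ deletes. /pp/ is a geminate; the first /p/ deletes. → [gewobajulupune].
/onagguxhuuffurido/: /gg/ is a geminate; the first /g/ deletes. /ff/ is a geminate; the first /f/ deletes. → [onaguxhuufurido].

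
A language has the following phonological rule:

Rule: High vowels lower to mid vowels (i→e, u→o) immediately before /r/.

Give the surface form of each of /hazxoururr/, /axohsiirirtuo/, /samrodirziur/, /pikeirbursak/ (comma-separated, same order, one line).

hazxoororr, axohsierertuo, samroderzior, pikeerborsak

/hazxoururr/: /u/ is a high vowel immediately before /r/, so it lowers to [o]. /u/ is a high vowel immediately before /r/, so it lowers to [o]. → [hazxoororr].
/axohsiirirtuo/: /i/ is a high vowel immediately before /r/, so it lowers to [e]. /i/ is a high vowel immediately before /r/, so it lowers to [e]. → [axohsierertuo].
/samrodirziur/: /i/ is a high vowel immediately before /r/, so it lowers to [e]. /u/ is a high vowel immediately before /r/, so it lowers to [o]. → [samroderzior].
/pikeirbursak/: /i/ is a high vowel immediately before /r/, so it lowers to [e]. /u/ is a high vowel immediately before /r/, so it lowers to [o]. → [pikeerborsak].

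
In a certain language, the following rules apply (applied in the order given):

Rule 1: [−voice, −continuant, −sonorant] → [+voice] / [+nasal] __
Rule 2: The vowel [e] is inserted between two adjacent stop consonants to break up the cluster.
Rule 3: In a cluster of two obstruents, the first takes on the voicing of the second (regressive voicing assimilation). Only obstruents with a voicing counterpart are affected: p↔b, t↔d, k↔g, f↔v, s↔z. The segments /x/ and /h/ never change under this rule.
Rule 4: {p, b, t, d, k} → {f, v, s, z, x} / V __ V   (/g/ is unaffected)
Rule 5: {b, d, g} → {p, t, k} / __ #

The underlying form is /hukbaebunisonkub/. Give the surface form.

huxevaevunisongup

Rule 1 (post-nasal voicing): /k/ is a voiceless stop immediately after the nasal /n/, so it voices to [g]. /hukbaebunisonkub/ → hukbaebunisongub.
Rule 2 (stop-cluster e-epenthesis): /k/ and /b/ form a stop–stop cluster, so [e] is inserted between them. /hukbaebunisongub/ → hukebaebunisongub.
Rule 3 (regressive voicing assimilation): no segment meets the environment; /hukebaebunisongub/ is unchanged.
Rule 4 (intervocalic spirantization): /k/ is a stop between vowels /u/ and /e/, so it spirantizes to the fricative [x]. /b/ is a stop between vowels /e/ and /a/, so it spirantizes to the fricative [v]. /b/ is a stop between vowels /e/ and /u/, so it spirantizes to the fricative [v]. /hukebaebunisongub/ → huxevaevunisongub.
Rule 5 (final devoicing): /b/ is a voiced stop in word-final position, so it devoices to [p]. /huxevaevunisongub/ → huxevaevunisongup.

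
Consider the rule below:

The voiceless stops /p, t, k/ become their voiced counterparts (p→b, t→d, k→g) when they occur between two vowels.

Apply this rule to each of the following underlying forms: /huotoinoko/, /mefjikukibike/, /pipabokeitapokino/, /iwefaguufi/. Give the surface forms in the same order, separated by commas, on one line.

/huotoinoko/: /t/ is a voiceless stop between vowels /o/ and /o/, so it voices to [d]. /k/ is a voiceless stop between vowels /o/ and /o/, so it voices to [g]. → [huodoinogo].
/mefjikukibike/: /k/ is a voiceless stop between vowels /i/ and /u/, so it voices to [g]. /k/ is a voiceless stop between vowels /u/ and /i/, so it voices to [g]. /k/ is a voiceless stop between vowels /i/ and /e/, so it voices to [g]. → [mefjigugibige].
/pipabokeitapokino/: /p/ is a voiceless stop between vowels /i/ and /a/, so it voices to [b]. /k/ is a voiceless stop between vowels /o/ and /e/, so it voices to [g]. /t/ is a voiceless stop between vowels /i/ and /a/, so it voices to [d]. /p/ is a voiceless stop between vowels /a/ and /o/, so it voices to [b]. /k/ is a voiceless stop between vowels /o/ and /i/, so it voices to [g]. → [pibabogeidabogino].
/iwefaguufi/: the rule's environment is not met; surfaces unchanged as [iwefaguufi].

huodoinogo, mefjigugibige, pibabogeidabogino, iwefaguufi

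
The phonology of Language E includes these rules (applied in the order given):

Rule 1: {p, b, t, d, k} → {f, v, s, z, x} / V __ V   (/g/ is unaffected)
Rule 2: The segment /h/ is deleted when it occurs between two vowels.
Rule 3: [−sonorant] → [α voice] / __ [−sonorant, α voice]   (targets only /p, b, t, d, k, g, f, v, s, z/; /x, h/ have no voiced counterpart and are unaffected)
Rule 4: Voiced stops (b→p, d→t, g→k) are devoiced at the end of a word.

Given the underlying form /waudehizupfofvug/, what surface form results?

Rule 1 (intervocalic spirantization): /d/ is a stop between vowels /u/ and /e/, so it spirantizes to the fricative [z]. /waudehizupfofvug/ → wauzehizupfofvug.
Rule 2 (intervocalic h-deletion): /h/ occurs between vowels /e/ and /i/, so it deletes. /wauzehizupfofvug/ → wauzeizupfofvug.
Rule 3 (regressive voicing assimilation): /f/ precedes the voiced obstruent /v/, so it voices to [v] by assimilation. /wauzeizupfofvug/ → wauzeizupfovvug.
Rule 4 (final devoicing): /g/ is a voiced stop in word-final position, so it devoices to [k]. /wauzeizupfovvug/ → wauzeizupfovvuk.

wauzeizupfovvuk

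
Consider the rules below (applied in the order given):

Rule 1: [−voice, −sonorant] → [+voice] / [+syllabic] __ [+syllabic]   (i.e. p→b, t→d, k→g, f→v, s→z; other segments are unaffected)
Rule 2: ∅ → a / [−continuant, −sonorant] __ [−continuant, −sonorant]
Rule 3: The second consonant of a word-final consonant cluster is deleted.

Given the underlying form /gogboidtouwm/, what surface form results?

gogaboidatouw

Rule 1 (intervocalic voicing): no segment meets the environment; /gogboidtouwm/ is unchanged.
Rule 2 (stop-cluster a-epenthesis): /g/ and /b/ form a stop–stop cluster, so [a] is inserted between them. /d/ and /t/ form a stop–stop cluster, so [a] is inserted between them. /gogboidtouwm/ → gogaboidatouwm.
Rule 3 (final cluster simplification): /m/ is the second consonant of a word-final cluster /wm/, so it deletes. /gogaboidatouwm/ → gogaboidatouw.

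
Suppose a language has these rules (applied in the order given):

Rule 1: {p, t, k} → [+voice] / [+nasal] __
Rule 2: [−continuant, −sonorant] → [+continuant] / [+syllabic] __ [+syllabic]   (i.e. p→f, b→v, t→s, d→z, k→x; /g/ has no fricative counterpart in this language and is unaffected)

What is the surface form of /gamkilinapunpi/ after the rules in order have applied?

Rule 1 (post-nasal voicing): /k/ is a voiceless stop immediately after the nasal /m/, so it voices to [g]. /p/ is a voiceless stop immediately after the nasal /n/, so it voices to [b]. /gamkilinapunpi/ → gamgilinapunbi.
Rule 2 (intervocalic spirantization): /p/ is a stop between vowels /a/ and /u/, so it spirantizes to the fricative [f]. /gamgilinapunbi/ → gamgilinafunbi.

gamgilinafunbi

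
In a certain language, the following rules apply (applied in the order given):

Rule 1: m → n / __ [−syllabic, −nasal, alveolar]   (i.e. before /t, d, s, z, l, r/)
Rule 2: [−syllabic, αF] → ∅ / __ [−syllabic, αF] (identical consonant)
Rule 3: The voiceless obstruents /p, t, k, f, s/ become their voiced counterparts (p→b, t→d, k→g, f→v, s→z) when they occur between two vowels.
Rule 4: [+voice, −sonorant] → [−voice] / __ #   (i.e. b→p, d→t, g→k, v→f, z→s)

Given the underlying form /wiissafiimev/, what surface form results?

wiizaviimef

Rule 1 (nasal place assimilation): no segment meets the environment; /wiissafiimev/ is unchanged.
Rule 2 (degemination): /ss/ is a geminate; the first /s/ deletes. /wiissafiimev/ → wiisafiimev.
Rule 3 (intervocalic voicing): /s/ is a voiceless obstruent between vowels /i/ and /a/, so it voices to [z]. /f/ is a voiceless obstruent between vowels /a/ and /i/, so it voices to [v]. /wiisafiimev/ → wiizaviimev.
Rule 4 (final devoicing): /v/ is a voiced obstruent in word-final position, so it devoices to [f]. /wiizaviimev/ → wiizaviimef.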